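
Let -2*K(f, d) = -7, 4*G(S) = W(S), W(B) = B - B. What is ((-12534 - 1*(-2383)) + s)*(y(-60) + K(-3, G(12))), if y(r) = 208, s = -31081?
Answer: -8720568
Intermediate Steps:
W(B) = 0
G(S) = 0 (G(S) = (1/4)*0 = 0)
K(f, d) = 7/2 (K(f, d) = -1/2*(-7) = 7/2)
((-12534 - 1*(-2383)) + s)*(y(-60) + K(-3, G(12))) = ((-12534 - 1*(-2383)) - 31081)*(208 + 7/2) = ((-12534 + 2383) - 31081)*(423/2) = (-10151 - 31081)*(423/2) = -41232*423/2 = -8720568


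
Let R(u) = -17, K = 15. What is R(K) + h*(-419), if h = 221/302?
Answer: -97733/302 ≈ -323.62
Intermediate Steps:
h = 221/302 (h = 221*(1/302) = 221/302 ≈ 0.73179)
R(K) + h*(-419) = -17 + (221/302)*(-419) = -17 - 92599/302 = -97733/302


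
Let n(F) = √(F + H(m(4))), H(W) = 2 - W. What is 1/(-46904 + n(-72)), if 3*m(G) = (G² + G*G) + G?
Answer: -572/26829089 - I*√82/2199985298 ≈ -2.132e-5 - 4.1161e-9*I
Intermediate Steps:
m(G) = G/3 + 2*G²/3 (m(G) = ((G² + G*G) + G)/3 = ((G² + G²) + G)/3 = (2*G² + G)/3 = (G + 2*G²)/3 = G/3 + 2*G²/3)
n(F) = √(-10 + F) (n(F) = √(F + (2 - 4*(1 + 2*4)/3)) = √(F + (2 - 4*(1 + 8)/3)) = √(F + (2 - 4*9/3)) = √(F + (2 - 1*12)) = √(F + (2 - 12)) = √(F - 10) = √(-10 + F))
1/(-46904 + n(-72)) = 1/(-46904 + √(-10 - 72)) = 1/(-46904 + √(-82)) = 1/(-46904 + I*√82)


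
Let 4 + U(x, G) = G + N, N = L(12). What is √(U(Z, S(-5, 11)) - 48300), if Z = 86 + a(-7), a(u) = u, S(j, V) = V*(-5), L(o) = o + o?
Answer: I*√48335 ≈ 219.85*I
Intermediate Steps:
L(o) = 2*o
S(j, V) = -5*V
N = 24 (N = 2*12 = 24)
Z = 79 (Z = 86 - 7 = 79)
U(x, G) = 20 + G (U(x, G) = -4 + (G + 24) = -4 + (24 + G) = 20 + G)
√(U(Z, S(-5, 11)) - 48300) = √((20 - 5*11) - 48300) = √((20 - 55) - 48300) = √(-35 - 48300) = √(-48335) = I*√48335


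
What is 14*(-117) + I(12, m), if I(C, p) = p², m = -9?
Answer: -1557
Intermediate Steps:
14*(-117) + I(12, m) = 14*(-117) + (-9)² = -1638 + 81 = -1557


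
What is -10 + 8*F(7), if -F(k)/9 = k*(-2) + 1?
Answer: 926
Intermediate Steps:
F(k) = -9 + 18*k (F(k) = -9*(k*(-2) + 1) = -9*(-2*k + 1) = -9*(1 - 2*k) = -9 + 18*k)
-10 + 8*F(7) = -10 + 8*(-9 + 18*7) = -10 + 8*(-9 + 126) = -10 + 8*117 = -10 + 936 = 926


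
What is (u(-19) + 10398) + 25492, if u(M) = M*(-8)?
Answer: 36042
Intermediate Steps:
u(M) = -8*M
(u(-19) + 10398) + 25492 = (-8*(-19) + 10398) + 25492 = (152 + 10398) + 25492 = 10550 + 25492 = 36042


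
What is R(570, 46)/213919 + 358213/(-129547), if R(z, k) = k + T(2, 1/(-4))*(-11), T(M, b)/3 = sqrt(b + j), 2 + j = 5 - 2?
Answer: -76622607585/27712564693 - 33*sqrt(3)/427838 ≈ -2.7650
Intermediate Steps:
j = 1 (j = -2 + (5 - 2) = -2 + 3 = 1)
T(M, b) = 3*sqrt(1 + b) (T(M, b) = 3*sqrt(b + 1) = 3*sqrt(1 + b))
R(z, k) = k - 33*sqrt(3)/2 (R(z, k) = k + (3*sqrt(1 + 1/(-4)))*(-11) = k + (3*sqrt(1 - 1/4))*(-11) = k + (3*sqrt(3/4))*(-11) = k + (3*(sqrt(3)/2))*(-11) = k + (3*sqrt(3)/2)*(-11) = k - 33*sqrt(3)/2)
R(570, 46)/213919 + 358213/(-129547) = (46 - 33*sqrt(3)/2)/213919 + 358213/(-129547) = (46 - 33*sqrt(3)/2)*(1/213919) + 358213*(-1/129547) = (46/213919 - 33*sqrt(3)/427838) - 358213/129547 = -76622607585/27712564693 - 33*sqrt(3)/427838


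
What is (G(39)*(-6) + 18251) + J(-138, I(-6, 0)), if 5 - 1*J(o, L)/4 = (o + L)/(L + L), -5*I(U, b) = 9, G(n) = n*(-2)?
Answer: 55751/3 ≈ 18584.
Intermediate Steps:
G(n) = -2*n
I(U, b) = -9/5 (I(U, b) = -⅕*9 = -9/5)
J(o, L) = 20 - 2*(L + o)/L (J(o, L) = 20 - 4*(o + L)/(L + L) = 20 - 4*(L + o)/(2*L) = 20 - 4*(L + o)*1/(2*L) = 20 - 2*(L + o)/L)
(G(39)*(-6) + 18251) + J(-138, I(-6, 0)) = (-2*39*(-6) + 18251) + (18 - 2*(-138)/(-9/5)) = (-78*(-6) + 18251) + (18 - 2*(-138)*(-5/9)) = (468 + 18251) + (18 - 460/3) = 18719 - 406/3 = 55751/3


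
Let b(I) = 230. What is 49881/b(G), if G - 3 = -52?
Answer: 49881/230 ≈ 216.87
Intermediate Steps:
G = -49 (G = 3 - 52 = -49)
49881/b(G) = 49881/230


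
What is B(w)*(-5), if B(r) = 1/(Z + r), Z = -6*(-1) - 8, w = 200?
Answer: -5/198 ≈ -0.025253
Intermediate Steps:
Z = -2 (Z = 6 - 8 = -2)
B(r) = 1/(-2 + r)
B(w)*(-5) = -5/(-2 + 200) = -5/198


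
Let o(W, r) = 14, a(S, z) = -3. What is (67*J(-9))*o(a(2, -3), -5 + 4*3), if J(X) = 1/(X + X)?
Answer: -469/9 ≈ -52.111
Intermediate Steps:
J(X) = 1/(2*X)
(67*J(-9))*o(a(2, -3), -5 + 4*3) = (67*((1/2)/(-9)))*14 = (67*((1/2)*(-1/9)))*14 = (67*(-1/18))*14 = -67/18*14 = -469/9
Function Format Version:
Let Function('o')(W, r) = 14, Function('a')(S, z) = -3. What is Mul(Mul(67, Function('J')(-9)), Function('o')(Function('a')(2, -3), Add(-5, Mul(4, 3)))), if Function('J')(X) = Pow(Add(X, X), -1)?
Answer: Rational(-469, 9) ≈ -52.111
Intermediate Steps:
Function('J')(X) = Mul(Rational(1, 2), Pow(X, -1)) (Function('J')(X) = Pow(Mul(2, X), -1) = Mul(Rational(1, 2), Pow(X, -1)))
Mul(Mul(67, Function('J')(-9)), Function('o')(Function('a')(2, -3), Add(-5, Mul(4, 3)))) = Mul(Mul(67, Mul(Rational(1, 2), Pow(-9, -1))), 14) = Mul(Mul(67, Mul(Rational(1, 2), Rational(-1, 9))), 14) = Mul(Mul(67, Rational(-1, 18)), 14) = Mul(Rational(-67, 18), 14) = Rational(-469, 9)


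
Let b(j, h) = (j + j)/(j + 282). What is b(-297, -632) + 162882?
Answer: 814608/5 ≈ 1.6292e+5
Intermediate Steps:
b(j, h) = 2*j/(282 + j) (b(j, h) = (2*j)/(282 + j) = 2*j/(282 + j))
b(-297, -632) + 162882 = 2*(-297)/(282 - 297) + 162882 = 2*(-297)/(-15) + 162882 = 2*(-297)*(-1/15) + 162882 = 198/5 + 162882 = 814608/5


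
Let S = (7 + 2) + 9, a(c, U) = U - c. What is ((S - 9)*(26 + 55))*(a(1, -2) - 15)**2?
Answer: 236196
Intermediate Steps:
S = 18 (S = 9 + 9 = 18)
((S - 9)*(26 + 55))*(a(1, -2) - 15)**2 = ((18 - 9)*(26 + 55))*((-2 - 1*1) - 15)**2 = (9*81)*((-2 - 1) - 15)**2 = 729*(-3 - 15)**2 = 729*(-18)**2 = 729*324 = 236196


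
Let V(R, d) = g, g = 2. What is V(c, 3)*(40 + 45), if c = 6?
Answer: 170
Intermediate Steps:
V(R, d) = 2
V(c, 3)*(40 + 45) = 2*(40 + 45) = 2*85 = 170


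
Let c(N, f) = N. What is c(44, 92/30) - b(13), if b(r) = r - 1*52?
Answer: 83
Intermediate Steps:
b(r) = -52 + r (b(r) = r - 52 = -52 + r)
c(44, 92/30) - b(13) = 44 - (-52 + 13) = 44 - 1*(-39) = 44 + 39 = 83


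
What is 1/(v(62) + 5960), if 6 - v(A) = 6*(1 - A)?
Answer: 1/6332 ≈ 0.00015793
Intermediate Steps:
v(A) = 6*A (v(A) = 6 - 6*(1 - A) = 6 - (6 - 6*A) = 6 + (-6 + 6*A) = 6*A)
1/(v(62) + 5960) = 1/(6*62 + 5960) = 1/(372 + 5960) = 1/6332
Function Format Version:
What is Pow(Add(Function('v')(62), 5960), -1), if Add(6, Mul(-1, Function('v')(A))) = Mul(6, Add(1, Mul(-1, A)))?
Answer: Rational(1, 6332) ≈ 0.00015793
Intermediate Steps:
Function('v')(A) = Mul(6, A) (Function('v')(A) = Add(6, Mul(-1, Mul(6, Add(1, Mul(-1, A))))) = Add(6, Mul(-1, Add(6, Mul(-6, A)))) = Add(6, Add(-6, Mul(6, A))) = Mul(6, A))
Pow(Add(Function('v')(62), 5960), -1) = Pow(Add(Mul(6, 62), 5960), -1) = Pow(Add(372, 5960), -1) = Pow(6332, -1) = Rational(1, 6332)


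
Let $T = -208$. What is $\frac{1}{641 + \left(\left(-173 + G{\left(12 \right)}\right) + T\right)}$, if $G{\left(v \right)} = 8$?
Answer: $\frac{1}{268} \approx 0.0037313$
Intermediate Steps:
$\frac{1}{641 + \left(\left(-173 + G{\left(12 \right)}\right) + T\right)} = \frac{1}{641 + \left(\left(-173 + 8\right) - 208\right)} = \frac{1}{641 - 373} = \frac{1}{268}$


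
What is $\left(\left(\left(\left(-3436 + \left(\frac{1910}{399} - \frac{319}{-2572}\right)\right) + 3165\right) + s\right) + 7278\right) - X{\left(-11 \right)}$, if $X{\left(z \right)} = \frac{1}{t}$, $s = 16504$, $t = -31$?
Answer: $\frac{748114301807}{31813068} \approx 23516.0$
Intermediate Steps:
$X{\left(z \right)} = - \frac{1}{31}$ ($X{\left(z \right)} = \frac{1}{-31} = - \frac{1}{31}$)
$\left(\left(\left(\left(-3436 + \left(\frac{1910}{399} - \frac{319}{-2572}\right)\right) + 3165\right) + s\right) + 7278\right) - X{\left(-11 \right)} = \left(\left(\left(\left(-3436 + \left(\frac{1910}{399} - \frac{319}{-2572}\right)\right) + 3165\right) + 16504\right) + 7278\right) - - \frac{1}{31} = \left(\left(\left(\left(-3436 + \left(1910 \cdot \frac{1}{399} - - \frac{319}{2572}\right)\right) + 3165\right) + 16504\right) + 7278\right) + \frac{1}{31} = \left(\left(\left(\left(-3436 + \left(\frac{1910}{399} + \frac{319}{2572}\right)\right) + 3165\right) + 16504\right) + 7278\right) + \frac{1}{31} = \left(\left(\left(\left(-3436 + \frac{5039801}{1026228}\right) + 3165\right) + 16504\right) + 7278\right) + \frac{1}{31} = \left(\left(\left(- \frac{3521079607}{1026228} + 3165\right) + 16504\right) + 7278\right) + \frac{1}{31} = \left(\left(- \frac{273067987}{1026228} + 16504\right) + 7278\right) + \frac{1}{31} = \left(\frac{16663798925}{1026228} + 7278\right) + \frac{1}{31} = \frac{24132686309}{1026228} + \frac{1}{31} = \frac{748114301807}{31813068}$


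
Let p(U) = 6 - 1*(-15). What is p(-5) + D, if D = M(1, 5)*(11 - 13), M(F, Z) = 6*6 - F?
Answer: -49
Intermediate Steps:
p(U) = 21 (p(U) = 6 + 15 = 21)
M(F, Z) = 36 - F
D = -70 (D = (36 - 1*1)*(11 - 13) = (36 - 1)*(-2) = 35*(-2) = -70)
p(-5) + D = 21 - 70 = -49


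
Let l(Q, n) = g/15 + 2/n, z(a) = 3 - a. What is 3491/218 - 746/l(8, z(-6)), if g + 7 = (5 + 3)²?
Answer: -6686389/39458 ≈ -169.46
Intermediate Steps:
g = 57 (g = -7 + (5 + 3)² = -7 + 8² = -7 + 64 = 57)
l(Q, n) = 19/5 + 2/n (l(Q, n) = 57/15 + 2/n = 57*(1/15) + 2/n = 19/5 + 2/n)
3491/218 - 746/l(8, z(-6)) = 3491/218 - 746/(19/5 + 2/(3 - 1*(-6))) = 3491*(1/218) - 746/(19/5 + 2/(3 + 6)) = 3491/218 - 746/(19/5 + 2/9) = 3491/218 - 746/181/45 = 3491/218 - 746*45/181 = 3491/218 - 33570/181 = -6686389/39458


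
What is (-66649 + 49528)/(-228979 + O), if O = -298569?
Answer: 17121/527548 ≈ 0.032454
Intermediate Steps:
(-66649 + 49528)/(-228979 + O) = (-66649 + 49528)/(-228979 - 298569) = -17121/(-527548) = -17121*(-1/527548) = 17121/527548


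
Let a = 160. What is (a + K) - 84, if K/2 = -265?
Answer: -454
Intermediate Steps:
K = -530 (K = 2*(-265) = -530)
(a + K) - 84 = (160 - 530) - 84 = -370 - 84 = -454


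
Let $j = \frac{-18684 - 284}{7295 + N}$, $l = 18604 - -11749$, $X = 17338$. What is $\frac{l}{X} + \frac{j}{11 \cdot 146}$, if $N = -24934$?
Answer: $\frac{430087876893}{245577460546} \approx 1.7513$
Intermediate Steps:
$l = 30353$ ($l = 18604 + 11749 = 30353$)
$j = \frac{18968}{17639}$ ($j = \frac{-18684 - 284}{7295 - 24934} = - \frac{18968}{-17639} = \left(-18968\right) \left(- \frac{1}{17639}\right) = \frac{18968}{17639} \approx 1.0753$)
$\frac{l}{X} + \frac{j}{11 \cdot 146} = \frac{30353}{17338} + \frac{18968}{17639 \cdot 11 \cdot 146} = 30353 \cdot \frac{1}{17338} + \frac{18968}{17639 \cdot 1606} = \frac{30353}{17338} + \frac{18968}{17639} \cdot \frac{1}{1606} = \frac{30353}{17338} + \frac{9484}{14164117} = \frac{430087876893}{245577460546}$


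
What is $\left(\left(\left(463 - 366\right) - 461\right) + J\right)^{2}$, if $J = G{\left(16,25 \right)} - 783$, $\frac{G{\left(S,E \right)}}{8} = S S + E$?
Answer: $1212201$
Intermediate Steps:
$G{\left(S,E \right)} = 8 E + 8 S^{2}$ ($G{\left(S,E \right)} = 8 \left(S S + E\right) = 8 \left(S^{2} + E\right) = 8 \left(E + S^{2}\right) = 8 E + 8 S^{2}$)
$J = 1465$ ($J = \left(8 \cdot 25 + 8 \cdot 16^{2}\right) - 783 = \left(200 + 8 \cdot 256\right) - 783 = \left(200 + 2048\right) - 783 = 2248 - 783 = 1465$)
$\left(\left(\left(463 - 366\right) - 461\right) + J\right)^{2} = \left(\left(\left(463 - 366\right) - 461\right) + 1465\right)^{2} = \left(\left(97 - 461\right) + 1465\right)^{2} = \left(-364 + 1465\right)^{2} = 1101^{2} = 1212201$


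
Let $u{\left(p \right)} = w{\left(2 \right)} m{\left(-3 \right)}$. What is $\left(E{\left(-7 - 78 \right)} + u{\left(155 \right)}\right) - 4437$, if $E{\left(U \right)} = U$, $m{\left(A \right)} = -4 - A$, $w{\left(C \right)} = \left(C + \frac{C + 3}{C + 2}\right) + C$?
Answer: $- \frac{18109}{4} \approx -4527.3$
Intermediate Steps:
$w{\left(C \right)} = 2 C + \frac{3 + C}{2 + C}$ ($w{\left(C \right)} = \left(C + \frac{3 + C}{2 + C}\right) + C = 2 C + \frac{3 + C}{2 + C}$)
$u{\left(p \right)} = - \frac{21}{4}$ ($u{\left(p \right)} = \frac{3 + 2 \cdot 2^{2} + 5 \cdot 2}{2 + 2} \left(-4 - -3\right) = \frac{3 + 2 \cdot 4 + 10}{4} \left(-4 + 3\right) = \frac{3 + 8 + 10}{4} \left(-1\right) = \frac{1}{4} \cdot 21 \left(-1\right) = \frac{21}{4} \left(-1\right) = - \frac{21}{4}$)
$\left(E{\left(-7 - 78 \right)} + u{\left(155 \right)}\right) - 4437 = \left(\left(-7 - 78\right) - \frac{21}{4}\right) - 4437 = \left(-85 - \frac{21}{4}\right) - 4437 = - \frac{361}{4} - 4437 = - \frac{18109}{4}$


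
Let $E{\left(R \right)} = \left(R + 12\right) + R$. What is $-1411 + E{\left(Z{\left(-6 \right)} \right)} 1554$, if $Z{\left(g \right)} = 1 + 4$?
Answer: $32777$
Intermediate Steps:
$Z{\left(g \right)} = 5$
$E{\left(R \right)} = 12 + 2 R$ ($E{\left(R \right)} = \left(12 + R\right) + R = 12 + 2 R$)
$-1411 + E{\left(Z{\left(-6 \right)} \right)} 1554 = -1411 + \left(12 + 2 \cdot 5\right) 1554 = -1411 + \left(12 + 10\right) 1554 = -1411 + 22 \cdot 1554 = -1411 + 34188 = 32777$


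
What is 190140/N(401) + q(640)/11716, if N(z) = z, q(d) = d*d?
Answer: 597982460/1174529 ≈ 509.13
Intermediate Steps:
q(d) = d²
190140/N(401) + q(640)/11716 = 190140/401 + 640²/11716 = 190140*(1/401) + 409600*(1/11716) = 190140/401 + 102400/2929 = 597982460/1174529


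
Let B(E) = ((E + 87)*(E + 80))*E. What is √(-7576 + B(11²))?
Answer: 2*√1262798 ≈ 2247.5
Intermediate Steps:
B(E) = E*(80 + E)*(87 + E) (B(E) = ((87 + E)*(80 + E))*E = ((80 + E)*(87 + E))*E = E*(80 + E)*(87 + E))
√(-7576 + B(11²)) = √(-7576 + 11²*(6960 + (11²)² + 167*11²)) = √(-7576 + 121*(6960 + 121² + 167*121)) = √(-7576 + 121*(6960 + 14641 + 20207)) = √(-7576 + 121*41808) = √(-7576 + 5058768) = √5051192 = 2*√1262798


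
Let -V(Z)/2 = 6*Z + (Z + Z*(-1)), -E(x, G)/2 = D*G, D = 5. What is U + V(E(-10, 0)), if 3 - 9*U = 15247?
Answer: -15244/9 ≈ -1693.8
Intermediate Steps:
U = -15244/9 (U = ⅓ - ⅑*15247 = ⅓ - 15247/9 = -15244/9 ≈ -1693.8)
E(x, G) = -10*G
V(Z) = -12*Z (V(Z) = -2*(6*Z + (Z + Z*(-1))) = -2*(6*Z + (Z - Z)) = -2*(6*Z + 0) = -12*Z)
U + V(E(-10, 0)) = -15244/9 - (-120)*0 = -15244/9 - 12*0 = -15244/9 + 0 = -15244/9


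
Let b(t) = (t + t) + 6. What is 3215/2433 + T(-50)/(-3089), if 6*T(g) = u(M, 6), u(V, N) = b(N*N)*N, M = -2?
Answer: 9741361/7515537 ≈ 1.2962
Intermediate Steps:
b(t) = 6 + 2*t (b(t) = 2*t + 6 = 6 + 2*t)
u(V, N) = N*(6 + 2*N**2) (u(V, N) = (6 + 2*(N*N))*N = (6 + 2*N**2)*N = N*(6 + 2*N**2))
T(g) = 78 (T(g) = (2*6*(3 + 6**2))/6 = (2*6*(3 + 36))/6 = (2*6*39)/6 = (1/6)*468 = 78)
3215/2433 + T(-50)/(-3089) = 3215/2433 + 78/(-3089) = 3215*(1/2433) + 78*(-1/3089) = 3215/2433 - 78/3089 = 9741361/7515537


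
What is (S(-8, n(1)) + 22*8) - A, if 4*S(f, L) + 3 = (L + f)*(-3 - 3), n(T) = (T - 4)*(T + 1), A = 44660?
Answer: -177855/4 ≈ -44464.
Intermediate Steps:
n(T) = (1 + T)*(-4 + T) (n(T) = (-4 + T)*(1 + T) = (1 + T)*(-4 + T))
S(f, L) = -3/4 - 3*L/2 - 3*f/2 (S(f, L) = -3/4 + ((L + f)*(-3 - 3))/4 = -3/4 + ((L + f)*(-6))/4 = -3/4 + (-6*L - 6*f)/4 = -3/4 + (-3*L/2 - 3*f/2) = -3/4 - 3*L/2 - 3*f/2)
(S(-8, n(1)) + 22*8) - A = ((-3/4 - 3*(-4 + 1**2 - 3*1)/2 - 3/2*(-8)) + 22*8) - 1*44660 = ((-3/4 - 3*(-4 + 1 - 3)/2 + 12) + 176) - 44660 = ((-3/4 - 3/2*(-6) + 12) + 176) - 44660 = ((-3/4 + 9 + 12) + 176) - 44660 = (81/4 + 176) - 44660 = 785/4 - 44660 = -177855/4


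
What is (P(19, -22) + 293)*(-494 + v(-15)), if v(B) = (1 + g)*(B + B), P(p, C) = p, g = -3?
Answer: -135408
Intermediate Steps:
v(B) = -4*B (v(B) = (1 - 3)*(B + B) = -4*B)
(P(19, -22) + 293)*(-494 + v(-15)) = (19 + 293)*(-494 - 4*(-15)) = 312*(-494 + 60) = 312*(-434) = -135408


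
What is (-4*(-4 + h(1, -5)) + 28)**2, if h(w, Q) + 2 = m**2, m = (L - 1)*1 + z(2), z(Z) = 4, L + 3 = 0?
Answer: 2704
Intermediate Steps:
L = -3 (L = -3 + 0 = -3)
m = 0 (m = (-3 - 1)*1 + 4 = -4*1 + 4 = -4 + 4 = 0)
h(w, Q) = -2 (h(w, Q) = -2 + 0**2 = -2 + 0 = -2)
(-4*(-4 + h(1, -5)) + 28)**2 = (-4*(-4 - 2) + 28)**2 = (-4*(-6) + 28)**2 = (24 + 28)**2 = 52**2 = 2704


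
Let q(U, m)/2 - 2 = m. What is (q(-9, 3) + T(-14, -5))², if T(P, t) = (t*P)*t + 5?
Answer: 112225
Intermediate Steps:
q(U, m) = 4 + 2*m
T(P, t) = 5 + P*t² (T(P, t) = (P*t)*t + 5 = P*t² + 5 = 5 + P*t²)
(q(-9, 3) + T(-14, -5))² = ((4 + 2*3) + (5 - 14*(-5)²))² = ((4 + 6) + (5 - 14*25))² = (10 + (5 - 350))² = (10 - 345)² = (-335)² = 112225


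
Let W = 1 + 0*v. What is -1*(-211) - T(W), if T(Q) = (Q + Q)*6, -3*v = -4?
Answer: 199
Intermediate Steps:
v = 4/3 (v = -1/3*(-4) = 4/3 ≈ 1.3333)
W = 1 (W = 1 + 0*(4/3) = 1 + 0 = 1)
T(Q) = 12*Q (T(Q) = (2*Q)*6 = 12*Q)
-1*(-211) - T(W) = -1*(-211) - 12 = 211 - 1*12 = 211 - 12 = 199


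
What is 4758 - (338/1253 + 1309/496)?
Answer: 2955232079/621488 ≈ 4755.1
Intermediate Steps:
4758 - (338/1253 + 1309/496) = 4758 - 1*1807825/621488 = 4758 - 1807825/621488 = 2955232079/621488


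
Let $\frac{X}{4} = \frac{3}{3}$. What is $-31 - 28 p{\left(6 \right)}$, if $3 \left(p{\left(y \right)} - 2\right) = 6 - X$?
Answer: $- \frac{317}{3} \approx -105.67$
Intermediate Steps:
$X = 4$ ($X = 4 \cdot \frac{3}{3} = 4 \cdot 3 \cdot \frac{1}{3} = 4 \cdot 1 = 4$)
$p{\left(y \right)} = \frac{8}{3}$ ($p{\left(y \right)} = 2 + \frac{6 - 4}{3} = 2 + \frac{1}{3} \cdot 2 = 2 + \frac{2}{3} = \frac{8}{3}$)
$-31 - 28 p{\left(6 \right)} = -31 - \frac{224}{3} = - \frac{317}{3}$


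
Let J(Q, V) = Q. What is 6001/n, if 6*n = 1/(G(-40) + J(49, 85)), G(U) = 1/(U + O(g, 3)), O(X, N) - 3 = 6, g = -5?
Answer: 54657108/31 ≈ 1.7631e+6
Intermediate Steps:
O(X, N) = 9 (O(X, N) = 3 + 6 = 9)
G(U) = 1/(9 + U) (G(U) = 1/(U + 9) = 1/(9 + U))
n = 31/9108 (n = 1/(6*(1/(9 - 40) + 49)) = 1/(6*(1/(-31) + 49)) = 1/(6*(-1/31 + 49)) = 1/(6*(1518/31)) = (⅙)*(31/1518) = 31/9108 ≈ 0.0034036)
6001/n = 6001/(31/9108) = 6001*(9108/31) = 54657108/31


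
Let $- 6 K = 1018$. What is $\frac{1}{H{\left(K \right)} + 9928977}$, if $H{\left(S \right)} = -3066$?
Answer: $\frac{1}{9925911} \approx 1.0075 \cdot 10^{-7}$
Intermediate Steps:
$K = - \frac{509}{3}$ ($K = \left(- \frac{1}{6}\right) 1018 = - \frac{509}{3} \approx -169.67$)
$\frac{1}{H{\left(K \right)} + 9928977} = \frac{1}{-3066 + 9928977} = \frac{1}{9925911}$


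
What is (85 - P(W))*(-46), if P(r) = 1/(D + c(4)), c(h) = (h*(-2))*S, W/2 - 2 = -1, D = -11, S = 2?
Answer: -105616/27 ≈ -3911.7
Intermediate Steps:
W = 2 (W = 4 + 2*(-1) = 4 - 2 = 2)
c(h) = -4*h (c(h) = (h*(-2))*2 = -2*h*2 = -4*h)
P(r) = -1/27 (P(r) = 1/(-11 - 4*4) = 1/(-11 - 16) = 1/(-27) = -1/27)
(85 - P(W))*(-46) = (85 - 1*(-1/27))*(-46) = (85 + 1/27)*(-46) = (2296/27)*(-46) = -105616/27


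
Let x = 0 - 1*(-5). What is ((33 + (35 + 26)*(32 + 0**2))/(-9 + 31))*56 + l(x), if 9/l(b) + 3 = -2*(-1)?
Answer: 55481/11 ≈ 5043.7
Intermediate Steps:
x = 5 (x = 0 + 5 = 5)
l(b) = -9 (l(b) = 9/(-3 - 2*(-1)) = 9/(-3 + 2) = 9/(-1) = 9*(-1) = -9)
((33 + (35 + 26)*(32 + 0**2))/(-9 + 31))*56 + l(x) = ((33 + (35 + 26)*(32 + 0**2))/(-9 + 31))*56 - 9 = ((33 + 61*(32 + 0))/22)*56 - 9 = ((33 + 61*32)*(1/22))*56 - 9 = ((33 + 1952)*(1/22))*56 - 9 = (1985*(1/22))*56 - 9 = (1985/22)*56 - 9 = 55580/11 - 9 = 55481/11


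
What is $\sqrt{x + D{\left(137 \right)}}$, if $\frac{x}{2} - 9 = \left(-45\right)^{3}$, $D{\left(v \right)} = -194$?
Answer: $i \sqrt{182426} \approx 427.11 i$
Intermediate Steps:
$x = -182232$ ($x = 18 + 2 \left(-45\right)^{3} = 18 + 2 \left(-91125\right) = 18 - 182250 = -182232$)
$\sqrt{x + D{\left(137 \right)}} = \sqrt{-182232 - 194} = \sqrt{-182426} = i \sqrt{182426}$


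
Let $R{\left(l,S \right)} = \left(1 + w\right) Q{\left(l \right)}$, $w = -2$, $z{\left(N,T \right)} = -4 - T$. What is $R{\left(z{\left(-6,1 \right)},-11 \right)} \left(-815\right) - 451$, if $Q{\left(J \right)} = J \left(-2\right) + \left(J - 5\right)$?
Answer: $-451$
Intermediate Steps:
$Q{\left(J \right)} = -5 - J$ ($Q{\left(J \right)} = - 2 J + \left(-5 + J\right) = -5 - J$)
$R{\left(l,S \right)} = 5 + l$ ($R{\left(l,S \right)} = \left(1 - 2\right) \left(-5 - l\right) = - (-5 - l) = 5 + l$)
$R{\left(z{\left(-6,1 \right)},-11 \right)} \left(-815\right) - 451 = \left(5 - 5\right) \left(-815\right) - 451 = 0 \left(-815\right) - 451 = 0 - 451 = -451$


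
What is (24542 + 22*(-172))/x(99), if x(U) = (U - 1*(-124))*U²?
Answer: 20758/2185623 ≈ 0.0094975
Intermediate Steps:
x(U) = U²*(124 + U) (x(U) = (U + 124)*U² = (124 + U)*U² = U²*(124 + U))
(24542 + 22*(-172))/x(99) = (24542 + 22*(-172))/((99²*(124 + 99))) = (24542 - 3784)/((9801*223)) = 20758/2185623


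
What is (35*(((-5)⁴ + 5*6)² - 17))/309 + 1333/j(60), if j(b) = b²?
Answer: 18018473299/370800 ≈ 48594.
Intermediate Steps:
(35*(((-5)⁴ + 5*6)² - 17))/309 + 1333/j(60) = (35*(((-5)⁴ + 5*6)² - 17))/309 + 1333/(60²) = (35*((625 + 30)² - 17))*(1/309) + 1333/3600 = (35*(655² - 17))*(1/309) + 1333*(1/3600) = (35*(429025 - 17))*(1/309) + 1333/3600 = (35*429008)*(1/309) + 1333/3600 = 15015280*(1/309) + 1333/3600 = 15015280/309 + 1333/3600 = 18018473299/370800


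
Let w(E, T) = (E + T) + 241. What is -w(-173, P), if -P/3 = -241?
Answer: -791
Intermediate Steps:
P = 723 (P = -3*(-241) = 723)
w(E, T) = 241 + E + T
-w(-173, P) = -(241 - 173 + 723) = -1*791 = -791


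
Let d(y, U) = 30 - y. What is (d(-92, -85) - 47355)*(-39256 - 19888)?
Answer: 2793548552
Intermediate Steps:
(d(-92, -85) - 47355)*(-39256 - 19888) = ((30 - 1*(-92)) - 47355)*(-39256 - 19888) = ((30 + 92) - 47355)*(-59144) = (122 - 47355)*(-59144) = -47233*(-59144) = 2793548552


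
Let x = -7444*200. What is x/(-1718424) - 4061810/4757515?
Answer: 2576913614/204385698909 ≈ 0.012608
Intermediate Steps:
x = -1488800
x/(-1718424) - 4061810/4757515 = -1488800/(-1718424) - 4061810/4757515 = -1488800*(-1/1718424) - 4061810*1/4757515 = 186100/214803 - 812362/951503 = 2576913614/204385698909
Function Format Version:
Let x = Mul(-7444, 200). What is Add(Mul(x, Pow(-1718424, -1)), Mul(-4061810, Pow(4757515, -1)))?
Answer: Rational(2576913614, 204385698909) ≈ 0.012608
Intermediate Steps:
x = -1488800
Add(Mul(x, Pow(-1718424, -1)), Mul(-4061810, Pow(4757515, -1))) = Add(Mul(-1488800, Pow(-1718424, -1)), Mul(-4061810, Pow(4757515, -1))) = Add(Mul(-1488800, Rational(-1, 1718424)), Mul(-4061810, Rational(1, 4757515))) = Add(Rational(186100, 214803), Rational(-812362, 951503)) = Rational(2576913614, 204385698909)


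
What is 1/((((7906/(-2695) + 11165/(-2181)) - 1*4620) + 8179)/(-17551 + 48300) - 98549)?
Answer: -180736318455/17811362575682051 ≈ -1.0147e-5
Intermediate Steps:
1/((((7906/(-2695) + 11165/(-2181)) - 1*4620) + 8179)/(-17551 + 48300) - 98549) = 1/((((7906*(-1/2695) + 11165*(-1/2181)) - 4620) + 8179)/30749 - 98549) = 1/((((-7906/2695 - 11165/2181) - 4620) + 8179)*(1/30749) - 98549) = 1/(((-47332661/5877795 - 4620) + 8179)*(1/30749) - 98549) = 1/((-27202745561/5877795 + 8179)*(1/30749) - 98549) = 1/((20871739744/5877795)*(1/30749) - 98549) = 1/(20871739744/180736318455 - 98549) = 1/(-17811362575682051/180736318455) = -180736318455/17811362575682051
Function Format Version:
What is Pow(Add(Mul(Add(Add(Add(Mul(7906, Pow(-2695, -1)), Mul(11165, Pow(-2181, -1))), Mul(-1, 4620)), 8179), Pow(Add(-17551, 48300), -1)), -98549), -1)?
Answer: Rational(-180736318455, 17811362575682051) ≈ -1.0147e-5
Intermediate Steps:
Pow(Add(Mul(Add(Add(Add(Mul(7906, Pow(-2695, -1)), Mul(11165, Pow(-2181, -1))), Mul(-1, 4620)), 8179), Pow(Add(-17551, 48300), -1)), -98549), -1) = Pow(Add(Mul(Add(Add(Add(Mul(7906, Rational(-1, 2695)), Mul(11165, Rational(-1, 2181))), -4620), 8179), Pow(30749, -1)), -98549), -1) = Pow(Add(Mul(Add(Add(Add(Rational(-7906, 2695), Rational(-11165, 2181)), -4620), 8179), Rational(1, 30749)), -98549), -1) = Pow(Add(Mul(Add(Add(Rational(-47332661, 5877795), -4620), 8179), Rational(1, 30749)), -98549), -1) = Pow(Add(Mul(Add(Rational(-27202745561, 5877795), 8179), Rational(1, 30749)), -98549), -1) = Pow(Add(Mul(Rational(20871739744, 5877795), Rational(1, 30749)), -98549), -1) = Pow(Add(Rational(20871739744, 180736318455), -98549), -1) = Pow(Rational(-17811362575682051, 180736318455), -1) = Rational(-180736318455, 17811362575682051)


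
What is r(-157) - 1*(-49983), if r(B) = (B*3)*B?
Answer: 123930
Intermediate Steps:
r(B) = 3*B² (r(B) = (3*B)*B = 3*B²)
r(-157) - 1*(-49983) = 3*(-157)² - 1*(-49983) = 3*24649 + 49983 = 73947 + 49983 = 123930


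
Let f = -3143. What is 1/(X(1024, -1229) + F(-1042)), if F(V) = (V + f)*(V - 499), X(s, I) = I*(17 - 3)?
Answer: 1/6431879 ≈ 1.5548e-7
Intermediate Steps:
X(s, I) = 14*I (X(s, I) = I*14 = 14*I)
F(V) = (-3143 + V)*(-499 + V) (F(V) = (V - 3143)*(V - 499) = (-3143 + V)*(-499 + V))
1/(X(1024, -1229) + F(-1042)) = 1/(14*(-1229) + (1568357 + (-1042)² - 3642*(-1042))) = 1/(-17206 + (1568357 + 1085764 + 3794964)) = 1/(-17206 + 6449085) = 1/6431879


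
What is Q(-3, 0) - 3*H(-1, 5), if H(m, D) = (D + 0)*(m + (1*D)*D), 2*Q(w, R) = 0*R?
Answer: -360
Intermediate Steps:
Q(w, R) = 0 (Q(w, R) = (0*R)/2 = (1/2)*0 = 0)
H(m, D) = D*(m + D**2) (H(m, D) = D*(m + D*D) = D*(m + D**2))
Q(-3, 0) - 3*H(-1, 5) = 0 - 15*(-1 + 5**2) = 0 - 15*(-1 + 25) = 0 - 15*24 = 0 - 3*120 = 0 - 360 = -360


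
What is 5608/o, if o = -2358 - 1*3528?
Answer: -2804/2943 ≈ -0.95277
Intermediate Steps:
o = -5886 (o = -2358 - 3528 = -5886)
5608/o = 5608/(-5886) = 5608*(-1/5886) = -2804/2943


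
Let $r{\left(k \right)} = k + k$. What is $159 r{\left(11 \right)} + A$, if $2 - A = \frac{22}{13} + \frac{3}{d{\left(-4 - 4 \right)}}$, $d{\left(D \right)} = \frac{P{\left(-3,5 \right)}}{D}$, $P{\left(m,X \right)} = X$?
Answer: $\frac{227702}{65} \approx 3503.1$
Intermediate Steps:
$r{\left(k \right)} = 2 k$
$d{\left(D \right)} = \frac{5}{D}$
$A = \frac{332}{65}$ ($A = 2 - \left(\frac{22}{13} + \frac{3}{5 \frac{1}{-4 - 4}}\right) = 2 - \left(22 \cdot \frac{1}{13} + \frac{3}{5 \frac{1}{-4 - 4}}\right) = 2 - \left(\frac{22}{13} + \frac{3}{5 \frac{1}{-8}}\right) = 2 - \left(\frac{22}{13} + \frac{3}{5 \left(- \frac{1}{8}\right)}\right) = 2 - \left(\frac{22}{13} + \frac{3}{- \frac{5}{8}}\right) = 2 - \left(\frac{22}{13} + 3 \left(- \frac{8}{5}\right)\right) = 2 - \left(\frac{22}{13} - \frac{24}{5}\right) = 2 - - \frac{202}{65} = 2 + \frac{202}{65} = \frac{332}{65} \approx 5.1077$)
$159 r{\left(11 \right)} + A = 159 \cdot 2 \cdot 11 + \frac{332}{65} = 159 \cdot 22 + \frac{332}{65} = 3498 + \frac{332}{65} = \frac{227702}{65}$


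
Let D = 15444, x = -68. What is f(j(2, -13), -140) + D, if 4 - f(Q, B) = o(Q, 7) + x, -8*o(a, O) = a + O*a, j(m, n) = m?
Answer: 15518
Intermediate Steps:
o(a, O) = -a/8 - O*a/8 (o(a, O) = -(a + O*a)/8 = -a/8 - O*a/8)
f(Q, B) = 72 + Q (f(Q, B) = 4 - (-Q*(1 + 7)/8 - 68) = 4 - (-⅛*Q*8 - 68) = 4 - (-Q - 68) = 4 - (-68 - Q) = 4 + (68 + Q) = 72 + Q)
f(j(2, -13), -140) + D = (72 + 2) + 15444 = 74 + 15444 = 15518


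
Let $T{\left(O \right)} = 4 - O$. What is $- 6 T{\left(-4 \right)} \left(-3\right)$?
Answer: $144$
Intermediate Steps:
$- 6 T{\left(-4 \right)} \left(-3\right) = - 6 \left(4 - -4\right) \left(-3\right) = - 6 \left(4 + 4\right) \left(-3\right) = \left(-6\right) 8 \left(-3\right) = \left(-48\right) \left(-3\right) = 144$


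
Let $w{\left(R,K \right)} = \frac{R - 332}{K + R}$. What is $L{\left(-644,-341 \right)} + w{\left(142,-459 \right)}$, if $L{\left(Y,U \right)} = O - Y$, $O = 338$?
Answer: $\frac{311484}{317} \approx 982.6$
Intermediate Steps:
$w{\left(R,K \right)} = \frac{-332 + R}{K + R}$
$L{\left(Y,U \right)} = 338 - Y$
$L{\left(-644,-341 \right)} + w{\left(142,-459 \right)} = \left(338 - -644\right) + \frac{-332 + 142}{-459 + 142} = \left(338 + 644\right) + \frac{1}{-317} \left(-190\right) = 982 - - \frac{190}{317} = 982 + \frac{190}{317} = \frac{311484}{317}$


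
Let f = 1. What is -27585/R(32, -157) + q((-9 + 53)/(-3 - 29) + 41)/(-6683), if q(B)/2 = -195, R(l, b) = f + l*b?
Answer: 186309525/33568709 ≈ 5.5501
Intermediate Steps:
R(l, b) = 1 + b*l (R(l, b) = 1 + l*b = 1 + b*l)
q(B) = -390 (q(B) = 2*(-195) = -390)
-27585/R(32, -157) + q((-9 + 53)/(-3 - 29) + 41)/(-6683) = -27585/(1 - 157*32) - 390/(-6683) = -27585/(1 - 5024) - 390*(-1/6683) = -27585/(-5023) + 390/6683 = -27585*(-1/5023) + 390/6683 = 27585/5023 + 390/6683 = 186309525/33568709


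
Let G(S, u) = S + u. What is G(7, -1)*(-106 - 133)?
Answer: -1434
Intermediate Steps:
G(7, -1)*(-106 - 133) = (7 - 1)*(-106 - 133) = 6*(-239) = -1434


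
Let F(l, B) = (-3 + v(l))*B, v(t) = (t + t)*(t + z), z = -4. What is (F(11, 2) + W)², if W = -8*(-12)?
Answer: 158404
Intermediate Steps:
v(t) = 2*t*(-4 + t) (v(t) = (t + t)*(t - 4) = (2*t)*(-4 + t) = 2*t*(-4 + t))
F(l, B) = B*(-3 + 2*l*(-4 + l)) (F(l, B) = (-3 + 2*l*(-4 + l))*B = B*(-3 + 2*l*(-4 + l)))
W = 96
(F(11, 2) + W)² = (2*(-3 + 2*11*(-4 + 11)) + 96)² = (2*(-3 + 2*11*7) + 96)² = (2*(-3 + 154) + 96)² = (2*151 + 96)² = (302 + 96)² = 398² = 158404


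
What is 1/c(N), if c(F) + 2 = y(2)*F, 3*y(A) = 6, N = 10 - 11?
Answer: -¼ ≈ -0.25000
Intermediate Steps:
N = -1
y(A) = 2 (y(A) = (⅓)*6 = 2)
c(F) = -2 + 2*F
1/c(N) = 1/(-2 + 2*(-1)) = 1/(-2 - 2) = 1/(-4) = -¼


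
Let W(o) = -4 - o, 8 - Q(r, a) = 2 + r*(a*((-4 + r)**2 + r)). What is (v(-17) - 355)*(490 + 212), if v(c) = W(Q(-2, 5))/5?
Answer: -298350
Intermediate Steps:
Q(r, a) = 6 - a*r*(r + (-4 + r)**2) (Q(r, a) = 8 - (2 + r*(a*((-4 + r)**2 + r))) = 8 - (2 + r*(a*(r + (-4 + r)**2))) = 8 - (2 + a*r*(r + (-4 + r)**2)) = 8 + (-2 - a*r*(r + (-4 + r)**2)) = 6 - a*r*(r + (-4 + r)**2))
v(c) = -70 (v(c) = (-4 - (6 - 1*5*(-2)**2 - 1*5*(-2)*(-4 - 2)**2))/5 = (-4 - (6 - 1*5*4 - 1*5*(-2)*(-6)**2))*(1/5) = (-4 - (6 - 20 - 1*5*(-2)*36))*(1/5) = (-4 - (6 - 20 + 360))*(1/5) = (-4 - 1*346)*(1/5) = (-4 - 346)*(1/5) = -350*1/5 = -70)
(v(-17) - 355)*(490 + 212) = (-70 - 355)*(490 + 212) = -425*702 = -298350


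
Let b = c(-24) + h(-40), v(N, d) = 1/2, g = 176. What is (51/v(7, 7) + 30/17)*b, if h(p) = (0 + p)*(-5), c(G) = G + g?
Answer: 620928/17 ≈ 36525.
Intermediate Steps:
v(N, d) = ½
c(G) = 176 + G (c(G) = G + 176 = 176 + G)
h(p) = -5*p (h(p) = p*(-5) = -5*p)
b = 352 (b = (176 - 24) - 5*(-40) = 152 + 200 = 352)
(51/v(7, 7) + 30/17)*b = (51/(½) + 30/17)*352 = (51*2 + 30*(1/17))*352 = (102 + 30/17)*352 = (1764/17)*352 = 620928/17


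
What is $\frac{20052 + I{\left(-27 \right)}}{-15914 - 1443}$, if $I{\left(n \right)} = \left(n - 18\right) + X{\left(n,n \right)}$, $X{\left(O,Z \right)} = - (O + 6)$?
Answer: $- \frac{20028}{17357} \approx -1.1539$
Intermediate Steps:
$X{\left(O,Z \right)} = -6 - O$ ($X{\left(O,Z \right)} = - (6 + O) = -6 - O$)
$I{\left(n \right)} = -24$ ($I{\left(n \right)} = \left(n - 18\right) - \left(6 + n\right) = \left(-18 + n\right) - \left(6 + n\right) = -24$)
$\frac{20052 + I{\left(-27 \right)}}{-15914 - 1443} = \frac{20052 - 24}{-15914 - 1443} = \frac{20028}{-15914 - 1443} = \frac{20028}{-17357} = 20028 \left(- \frac{1}{17357}\right) = - \frac{20028}{17357}$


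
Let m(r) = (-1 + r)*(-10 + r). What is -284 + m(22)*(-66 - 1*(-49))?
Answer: -4568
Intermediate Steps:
-284 + m(22)*(-66 - 1*(-49)) = -284 + (10 + 22² - 11*22)*(-66 - 1*(-49)) = -284 + (10 + 484 - 242)*(-66 + 49) = -284 + 252*(-17) = -284 - 4284 = -4568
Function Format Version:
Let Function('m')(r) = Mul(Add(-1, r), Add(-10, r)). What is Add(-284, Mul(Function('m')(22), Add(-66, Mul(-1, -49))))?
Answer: -4568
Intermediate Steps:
Add(-284, Mul(Function('m')(22), Add(-66, Mul(-1, -49)))) = Add(-284, Mul(Add(10, Pow(22, 2), Mul(-11, 22)), Add(-66, Mul(-1, -49)))) = Add(-284, Mul(Add(10, 484, -242), Add(-66, 49))) = Add(-284, Mul(252, -17)) = Add(-284, -4284) = -4568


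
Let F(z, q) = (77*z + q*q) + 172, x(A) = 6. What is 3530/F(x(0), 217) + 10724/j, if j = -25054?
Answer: -211670416/597826021 ≈ -0.35407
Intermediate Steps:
F(z, q) = 172 + q**2 + 77*z (F(z, q) = (77*z + q**2) + 172 = (q**2 + 77*z) + 172 = 172 + q**2 + 77*z)
3530/F(x(0), 217) + 10724/j = 3530/(172 + 217**2 + 77*6) + 10724/(-25054) = 3530/(172 + 47089 + 462) + 10724*(-1/25054) = 3530/47723 - 5362/12527 = -211670416/597826021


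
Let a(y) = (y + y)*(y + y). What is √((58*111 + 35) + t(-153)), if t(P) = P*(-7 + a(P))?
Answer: 2*I*√3579691 ≈ 3784.0*I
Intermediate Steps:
a(y) = 4*y² (a(y) = (2*y)*(2*y) = 4*y²)
t(P) = P*(-7 + 4*P²)
√((58*111 + 35) + t(-153)) = √((58*111 + 35) - 153*(-7 + 4*(-153)²)) = √((6438 + 35) - 153*(-7 + 4*23409)) = √(6473 - 153*(-7 + 93636)) = √(6473 - 153*93629) = √(6473 - 14325237) = √(-14318764) = 2*I*√3579691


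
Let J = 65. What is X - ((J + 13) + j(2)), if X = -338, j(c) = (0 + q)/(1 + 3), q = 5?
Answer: -1669/4 ≈ -417.25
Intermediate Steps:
j(c) = 5/4 (j(c) = (0 + 5)/(1 + 3) = 5/4)
X - ((J + 13) + j(2)) = -338 - ((65 + 13) + 5/4) = -338 - (78 + 5/4) = -338 - 1*317/4 = -338 - 317/4 = -1669/4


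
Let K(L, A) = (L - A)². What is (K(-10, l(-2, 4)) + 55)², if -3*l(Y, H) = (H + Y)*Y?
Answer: 2725801/81 ≈ 33652.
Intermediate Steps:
l(Y, H) = -Y*(H + Y)/3 (l(Y, H) = -(H + Y)*Y/3 = -Y*(H + Y)/3)
(K(-10, l(-2, 4)) + 55)² = ((-⅓*(-2)*(4 - 2) - 1*(-10))² + 55)² = ((-⅓*(-2)*2 + 10)² + 55)² = ((4/3 + 10)² + 55)² = ((34/3)² + 55)² = (1156/9 + 55)² = (1651/9)² = 2725801/81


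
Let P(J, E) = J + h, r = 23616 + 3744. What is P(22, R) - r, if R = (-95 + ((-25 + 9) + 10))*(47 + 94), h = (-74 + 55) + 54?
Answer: -27303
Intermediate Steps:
h = 35 (h = -19 + 54 = 35)
R = -14241 (R = (-95 + (-16 + 10))*141 = (-95 - 6)*141 = -101*141 = -14241)
r = 27360
P(J, E) = 35 + J (P(J, E) = J + 35 = 35 + J)
P(22, R) - r = (35 + 22) - 1*27360 = 57 - 27360 = -27303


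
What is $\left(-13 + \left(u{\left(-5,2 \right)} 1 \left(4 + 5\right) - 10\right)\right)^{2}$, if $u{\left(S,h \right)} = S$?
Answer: $4624$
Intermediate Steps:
$\left(-13 + \left(u{\left(-5,2 \right)} 1 \left(4 + 5\right) - 10\right)\right)^{2} = \left(-13 - \left(10 + 5 \cdot 1 \left(4 + 5\right)\right)\right)^{2} = \left(-13 - \left(10 + 5 \cdot 1 \cdot 9\right)\right)^{2} = \left(-13 - 55\right)^{2} = \left(-68\right)^{2} = 4624$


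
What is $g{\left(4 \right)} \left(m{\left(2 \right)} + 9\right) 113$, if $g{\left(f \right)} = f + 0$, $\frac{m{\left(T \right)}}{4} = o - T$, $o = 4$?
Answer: $7684$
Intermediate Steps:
$m{\left(T \right)} = 16 - 4 T$ ($m{\left(T \right)} = 4 \left(4 - T\right) = 16 - 4 T$)
$g{\left(f \right)} = f$
$g{\left(4 \right)} \left(m{\left(2 \right)} + 9\right) 113 = 4 \left(\left(16 - 8\right) + 9\right) 113 = 4 \left(8 + 9\right) 113 = 4 \cdot 17 \cdot 113 = 68 \cdot 113 = 7684$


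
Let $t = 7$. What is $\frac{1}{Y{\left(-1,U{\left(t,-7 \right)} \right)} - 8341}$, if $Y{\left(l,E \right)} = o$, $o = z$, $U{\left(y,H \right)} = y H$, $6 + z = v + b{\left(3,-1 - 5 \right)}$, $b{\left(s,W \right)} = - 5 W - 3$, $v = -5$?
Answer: $- \frac{1}{8325} \approx -0.00012012$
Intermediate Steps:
$b{\left(s,W \right)} = -3 - 5 W$
$z = 16$ ($z = -6 - \left(8 + 5 \left(-1 - 5\right)\right) = -6 - -22 = -6 + \left(-5 + \left(-3 + 30\right)\right) = -6 + \left(-5 + 27\right) = -6 + 22 = 16$)
$U{\left(y,H \right)} = H y$
$o = 16$
$Y{\left(l,E \right)} = 16$
$\frac{1}{Y{\left(-1,U{\left(t,-7 \right)} \right)} - 8341} = \frac{1}{16 - 8341} = \frac{1}{-8325} = - \frac{1}{8325}$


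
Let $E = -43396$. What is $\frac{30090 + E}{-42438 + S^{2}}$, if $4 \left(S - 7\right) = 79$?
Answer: $\frac{212896}{667559} \approx 0.31892$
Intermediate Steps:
$S = \frac{107}{4}$ ($S = 7 + \frac{1}{4} \cdot 79 = 7 + \frac{79}{4} = \frac{107}{4} \approx 26.75$)
$\frac{30090 + E}{-42438 + S^{2}} = \frac{30090 - 43396}{-42438 + \left(\frac{107}{4}\right)^{2}} = - \frac{13306}{-42438 + \frac{11449}{16}} = - \frac{13306}{- \frac{667559}{16}} = \left(-13306\right) \left(- \frac{16}{667559}\right) = \frac{212896}{667559}$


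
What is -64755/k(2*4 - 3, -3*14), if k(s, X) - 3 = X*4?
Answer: 4317/11 ≈ 392.45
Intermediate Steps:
k(s, X) = 3 + 4*X (k(s, X) = 3 + X*4 = 3 + 4*X)
-64755/k(2*4 - 3, -3*14) = -64755/(3 + 4*(-3*14)) = -64755/(3 + 4*(-42)) = -64755/(3 - 168) = -64755/(-165) = -64755*(-1/165) = 4317/11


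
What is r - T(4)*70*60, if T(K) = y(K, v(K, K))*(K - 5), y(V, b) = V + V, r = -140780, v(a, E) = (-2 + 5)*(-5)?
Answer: -107180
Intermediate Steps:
v(a, E) = -15 (v(a, E) = 3*(-5) = -15)
y(V, b) = 2*V
T(K) = 2*K*(-5 + K) (T(K) = (2*K)*(K - 5) = (2*K)*(-5 + K) = 2*K*(-5 + K))
r - T(4)*70*60 = -140780 - (2*4*(-5 + 4))*70*60 = -140780 - (2*4*(-1))*70*60 = -140780 - (-8*70)*60 = -140780 - (-560)*60 = -140780 - 1*(-33600) = -140780 + 33600 = -107180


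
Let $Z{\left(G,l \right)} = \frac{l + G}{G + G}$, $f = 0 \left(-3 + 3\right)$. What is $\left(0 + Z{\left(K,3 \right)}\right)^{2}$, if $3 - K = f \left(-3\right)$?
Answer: $1$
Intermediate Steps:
$f = 0$ ($f = 0 \cdot 0 = 0$)
$K = 3$ ($K = 3 - 0 \left(-3\right) = 3 - 0 = 3 + 0 = 3$)
$Z{\left(G,l \right)} = \frac{G + l}{2 G}$
$\left(0 + Z{\left(K,3 \right)}\right)^{2} = \left(0 + \frac{3 + 3}{2 \cdot 3}\right)^{2} = \left(0 + \frac{1}{2} \cdot \frac{1}{3} \cdot 6\right)^{2} = \left(0 + 1\right)^{2} = 1^{2} = 1$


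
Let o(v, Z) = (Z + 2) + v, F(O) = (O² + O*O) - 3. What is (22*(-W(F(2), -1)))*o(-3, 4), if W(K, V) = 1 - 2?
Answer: 66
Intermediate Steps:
F(O) = -3 + 2*O² (F(O) = (O² + O²) - 3 = 2*O² - 3 = -3 + 2*O²)
o(v, Z) = 2 + Z + v (o(v, Z) = (2 + Z) + v = 2 + Z + v)
W(K, V) = -1
(22*(-W(F(2), -1)))*o(-3, 4) = (22*(-1*(-1)))*(2 + 4 - 3) = (22*1)*3 = 22*3 = 66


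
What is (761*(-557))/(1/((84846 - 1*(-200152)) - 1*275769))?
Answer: -3911960833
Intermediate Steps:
(761*(-557))/(1/((84846 - 1*(-200152)) - 1*275769)) = -423877/(1/((84846 + 200152) - 275769)) = -423877/(1/(284998 - 275769)) = -423877/(1/9229) = -423877/1/9229 = -423877*9229 = -3911960833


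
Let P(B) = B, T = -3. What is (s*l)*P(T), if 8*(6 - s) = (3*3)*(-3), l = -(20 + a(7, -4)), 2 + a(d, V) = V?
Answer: 1575/4 ≈ 393.75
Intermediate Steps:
a(d, V) = -2 + V
l = -14 (l = -(20 + (-2 - 4)) = -(20 - 6) = -1*14 = -14)
s = 75/8 (s = 6 - 3*3*(-3)/8 = 6 - 9*(-3)/8 = 6 - ⅛*(-27) = 6 + 27/8 = 75/8 ≈ 9.3750)
(s*l)*P(T) = ((75/8)*(-14))*(-3) = -525/4*(-3) = 1575/4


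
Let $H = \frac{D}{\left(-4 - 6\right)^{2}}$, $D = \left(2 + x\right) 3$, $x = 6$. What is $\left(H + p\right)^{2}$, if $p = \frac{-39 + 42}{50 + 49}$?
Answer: $\frac{49729}{680625} \approx 0.073064$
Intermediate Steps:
$D = 24$ ($D = \left(2 + 6\right) 3 = 8 \cdot 3 = 24$)
$p = \frac{1}{33}$ ($p = \frac{3}{99} = 3 \cdot \frac{1}{99} = \frac{1}{33} \approx 0.030303$)
$H = \frac{6}{25}$ ($H = \frac{24}{\left(-4 - 6\right)^{2}} = \frac{24}{\left(-10\right)^{2}} = \frac{24}{100} = 24 \cdot \frac{1}{100} = \frac{6}{25} \approx 0.24$)
$\left(H + p\right)^{2} = \left(\frac{6}{25} + \frac{1}{33}\right)^{2} = \left(\frac{223}{825}\right)^{2} = \frac{49729}{680625}$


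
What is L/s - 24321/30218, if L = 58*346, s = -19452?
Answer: -269876729/146950134 ≈ -1.8365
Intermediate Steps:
L = 20068
L/s - 24321/30218 = 20068/(-19452) - 24321/30218 = 20068*(-1/19452) - 24321*1/30218 = -5017/4863 - 24321/30218 = -269876729/146950134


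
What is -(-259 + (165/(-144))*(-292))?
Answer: -907/12 ≈ -75.583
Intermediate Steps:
-(-259 + (165/(-144))*(-292)) = -(-259 + (165*(-1/144))*(-292)) = -(-259 - 55/48*(-292)) = -(-259 + 4015/12) = -1*907/12 = -907/12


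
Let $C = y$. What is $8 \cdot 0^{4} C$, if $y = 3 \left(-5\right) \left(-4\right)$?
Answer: $0$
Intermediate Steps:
$y = 60$ ($y = \left(-15\right) \left(-4\right) = 60$)
$C = 60$
$8 \cdot 0^{4} C = 8 \cdot 0^{4} \cdot 60 = 8 \cdot 0 \cdot 60 = 0 \cdot 60 = 0$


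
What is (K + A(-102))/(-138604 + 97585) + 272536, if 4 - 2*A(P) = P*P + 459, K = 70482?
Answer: 22358178263/82038 ≈ 2.7253e+5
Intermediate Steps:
A(P) = -455/2 - P²/2 (A(P) = 2 - (P*P + 459)/2 = 2 - (P² + 459)/2 = 2 - (459 + P²)/2 = 2 + (-459/2 - P²/2) = -455/2 - P²/2)
(K + A(-102))/(-138604 + 97585) + 272536 = (70482 + (-455/2 - ½*(-102)²))/(-138604 + 97585) + 272536 = (70482 + (-455/2 - ½*10404))/(-41019) + 272536 = (70482 + (-455/2 - 5202))*(-1/41019) + 272536 = (70482 - 10859/2)*(-1/41019) + 272536 = (130105/2)*(-1/41019) + 272536 = -130105/82038 + 272536 = 22358178263/82038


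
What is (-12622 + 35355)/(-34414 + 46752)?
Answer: 22733/12338 ≈ 1.8425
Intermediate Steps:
(-12622 + 35355)/(-34414 + 46752) = 22733/12338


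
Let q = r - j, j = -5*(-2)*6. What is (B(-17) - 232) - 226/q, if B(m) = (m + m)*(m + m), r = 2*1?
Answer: 26909/29 ≈ 927.90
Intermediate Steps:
j = 60 (j = 10*6 = 60)
r = 2
q = -58 (q = 2 - 1*60 = 2 - 60 = -58)
B(m) = 4*m² (B(m) = (2*m)*(2*m) = 4*m²)
(B(-17) - 232) - 226/q = (4*(-17)² - 232) - 226/(-58) = (4*289 - 232) - 226*(-1/58) = (1156 - 232) + 113/29 = 924 + 113/29 = 26909/29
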